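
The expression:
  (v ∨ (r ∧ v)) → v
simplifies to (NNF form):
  True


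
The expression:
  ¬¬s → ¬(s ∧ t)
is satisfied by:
  {s: False, t: False}
  {t: True, s: False}
  {s: True, t: False}


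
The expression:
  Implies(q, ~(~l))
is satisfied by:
  {l: True, q: False}
  {q: False, l: False}
  {q: True, l: True}


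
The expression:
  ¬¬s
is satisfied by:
  {s: True}


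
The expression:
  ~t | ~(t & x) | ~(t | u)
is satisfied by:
  {t: False, x: False}
  {x: True, t: False}
  {t: True, x: False}


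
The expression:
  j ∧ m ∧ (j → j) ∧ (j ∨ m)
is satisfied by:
  {m: True, j: True}


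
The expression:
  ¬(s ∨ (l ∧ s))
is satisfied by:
  {s: False}


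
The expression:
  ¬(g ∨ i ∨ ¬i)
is never true.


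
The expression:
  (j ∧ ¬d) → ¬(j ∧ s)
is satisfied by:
  {d: True, s: False, j: False}
  {s: False, j: False, d: False}
  {j: True, d: True, s: False}
  {j: True, s: False, d: False}
  {d: True, s: True, j: False}
  {s: True, d: False, j: False}
  {j: True, s: True, d: True}


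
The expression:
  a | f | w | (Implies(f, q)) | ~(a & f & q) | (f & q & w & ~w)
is always true.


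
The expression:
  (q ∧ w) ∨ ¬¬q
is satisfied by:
  {q: True}


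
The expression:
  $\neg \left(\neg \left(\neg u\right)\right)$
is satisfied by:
  {u: False}


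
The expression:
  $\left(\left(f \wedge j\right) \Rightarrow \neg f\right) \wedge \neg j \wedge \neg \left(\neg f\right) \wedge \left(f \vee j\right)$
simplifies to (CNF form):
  $f \wedge \neg j$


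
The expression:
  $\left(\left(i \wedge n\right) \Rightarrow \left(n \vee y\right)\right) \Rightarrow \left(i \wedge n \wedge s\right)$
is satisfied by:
  {i: True, s: True, n: True}


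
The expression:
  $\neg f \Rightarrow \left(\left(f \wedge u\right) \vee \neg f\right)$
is always true.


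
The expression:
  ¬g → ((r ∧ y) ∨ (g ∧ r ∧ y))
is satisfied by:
  {y: True, g: True, r: True}
  {y: True, g: True, r: False}
  {g: True, r: True, y: False}
  {g: True, r: False, y: False}
  {y: True, r: True, g: False}


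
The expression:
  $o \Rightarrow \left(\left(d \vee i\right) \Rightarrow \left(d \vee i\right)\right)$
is always true.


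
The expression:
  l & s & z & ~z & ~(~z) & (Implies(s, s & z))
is never true.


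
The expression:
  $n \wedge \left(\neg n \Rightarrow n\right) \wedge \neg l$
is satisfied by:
  {n: True, l: False}


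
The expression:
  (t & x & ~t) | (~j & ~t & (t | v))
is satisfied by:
  {v: True, t: False, j: False}


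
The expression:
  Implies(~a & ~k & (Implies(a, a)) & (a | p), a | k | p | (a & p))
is always true.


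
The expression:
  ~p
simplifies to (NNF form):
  ~p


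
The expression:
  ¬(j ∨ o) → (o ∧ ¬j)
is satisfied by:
  {o: True, j: True}
  {o: True, j: False}
  {j: True, o: False}


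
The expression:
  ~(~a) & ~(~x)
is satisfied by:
  {a: True, x: True}


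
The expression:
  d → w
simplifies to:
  w ∨ ¬d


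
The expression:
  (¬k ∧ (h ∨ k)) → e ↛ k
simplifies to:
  e ∨ k ∨ ¬h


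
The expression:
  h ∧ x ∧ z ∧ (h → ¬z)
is never true.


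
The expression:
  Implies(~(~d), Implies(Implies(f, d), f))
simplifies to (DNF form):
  f | ~d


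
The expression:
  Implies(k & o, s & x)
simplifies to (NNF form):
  ~k | ~o | (s & x)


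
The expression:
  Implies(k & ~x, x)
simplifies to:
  x | ~k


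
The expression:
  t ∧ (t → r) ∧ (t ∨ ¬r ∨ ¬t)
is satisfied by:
  {t: True, r: True}


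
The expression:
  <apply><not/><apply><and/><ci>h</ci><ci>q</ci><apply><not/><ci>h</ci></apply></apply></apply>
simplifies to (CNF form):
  <true/>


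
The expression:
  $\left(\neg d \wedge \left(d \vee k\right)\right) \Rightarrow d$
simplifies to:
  $d \vee \neg k$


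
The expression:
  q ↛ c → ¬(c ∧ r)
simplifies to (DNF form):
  True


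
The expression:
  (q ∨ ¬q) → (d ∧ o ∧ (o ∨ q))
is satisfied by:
  {d: True, o: True}


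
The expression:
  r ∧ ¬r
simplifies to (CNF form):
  False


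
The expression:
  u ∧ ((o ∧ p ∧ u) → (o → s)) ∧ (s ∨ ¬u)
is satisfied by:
  {u: True, s: True}


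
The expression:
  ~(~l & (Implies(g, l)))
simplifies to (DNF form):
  g | l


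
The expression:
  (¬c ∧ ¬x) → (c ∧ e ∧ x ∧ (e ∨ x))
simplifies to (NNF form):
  c ∨ x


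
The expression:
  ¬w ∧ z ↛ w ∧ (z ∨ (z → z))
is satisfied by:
  {z: True, w: False}


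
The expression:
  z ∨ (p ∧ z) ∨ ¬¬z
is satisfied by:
  {z: True}


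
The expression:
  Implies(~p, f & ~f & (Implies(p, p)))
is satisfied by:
  {p: True}


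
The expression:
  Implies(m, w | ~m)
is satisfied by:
  {w: True, m: False}
  {m: False, w: False}
  {m: True, w: True}


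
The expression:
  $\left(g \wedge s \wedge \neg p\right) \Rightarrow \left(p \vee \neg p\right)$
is always true.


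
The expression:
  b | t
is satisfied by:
  {b: True, t: True}
  {b: True, t: False}
  {t: True, b: False}


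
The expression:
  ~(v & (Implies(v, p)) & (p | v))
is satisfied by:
  {p: False, v: False}
  {v: True, p: False}
  {p: True, v: False}


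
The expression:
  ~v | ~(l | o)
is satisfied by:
  {o: False, v: False, l: False}
  {l: True, o: False, v: False}
  {o: True, l: False, v: False}
  {l: True, o: True, v: False}
  {v: True, l: False, o: False}


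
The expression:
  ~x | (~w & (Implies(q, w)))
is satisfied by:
  {q: False, x: False, w: False}
  {w: True, q: False, x: False}
  {q: True, w: False, x: False}
  {w: True, q: True, x: False}
  {x: True, w: False, q: False}


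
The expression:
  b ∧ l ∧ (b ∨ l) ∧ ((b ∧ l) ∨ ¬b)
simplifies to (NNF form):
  b ∧ l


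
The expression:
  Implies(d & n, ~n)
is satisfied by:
  {d: False, n: False}
  {n: True, d: False}
  {d: True, n: False}


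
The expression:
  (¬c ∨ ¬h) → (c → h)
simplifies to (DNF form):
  h ∨ ¬c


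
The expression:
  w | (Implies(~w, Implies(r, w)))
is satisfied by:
  {w: True, r: False}
  {r: False, w: False}
  {r: True, w: True}


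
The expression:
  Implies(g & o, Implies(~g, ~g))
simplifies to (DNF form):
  True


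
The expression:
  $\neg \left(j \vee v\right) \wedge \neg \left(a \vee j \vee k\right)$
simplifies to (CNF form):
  $\neg a \wedge \neg j \wedge \neg k \wedge \neg v$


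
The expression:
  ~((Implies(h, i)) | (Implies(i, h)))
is never true.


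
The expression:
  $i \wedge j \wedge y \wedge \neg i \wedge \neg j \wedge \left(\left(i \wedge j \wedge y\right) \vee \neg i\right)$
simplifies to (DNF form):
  $\text{False}$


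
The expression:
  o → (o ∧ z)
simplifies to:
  z ∨ ¬o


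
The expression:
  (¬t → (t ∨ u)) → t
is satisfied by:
  {t: True, u: False}
  {u: False, t: False}
  {u: True, t: True}


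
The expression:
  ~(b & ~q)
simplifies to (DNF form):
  q | ~b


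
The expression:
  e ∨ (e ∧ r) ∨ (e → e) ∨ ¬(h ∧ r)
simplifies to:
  True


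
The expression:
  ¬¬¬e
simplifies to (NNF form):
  ¬e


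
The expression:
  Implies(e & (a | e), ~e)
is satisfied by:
  {e: False}


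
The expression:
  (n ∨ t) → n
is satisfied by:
  {n: True, t: False}
  {t: False, n: False}
  {t: True, n: True}


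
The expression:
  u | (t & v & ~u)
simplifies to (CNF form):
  (t | u) & (u | v)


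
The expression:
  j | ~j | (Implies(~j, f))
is always true.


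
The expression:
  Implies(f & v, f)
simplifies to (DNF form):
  True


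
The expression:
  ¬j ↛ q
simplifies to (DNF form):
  q ∨ ¬j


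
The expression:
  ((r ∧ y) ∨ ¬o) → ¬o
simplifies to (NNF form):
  ¬o ∨ ¬r ∨ ¬y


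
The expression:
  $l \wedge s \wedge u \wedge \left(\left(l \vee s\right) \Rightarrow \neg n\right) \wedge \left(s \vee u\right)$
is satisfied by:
  {s: True, u: True, l: True, n: False}


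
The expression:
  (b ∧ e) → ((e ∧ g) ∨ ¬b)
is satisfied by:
  {g: True, e: False, b: False}
  {e: False, b: False, g: False}
  {b: True, g: True, e: False}
  {b: True, e: False, g: False}
  {g: True, e: True, b: False}
  {e: True, g: False, b: False}
  {b: True, e: True, g: True}


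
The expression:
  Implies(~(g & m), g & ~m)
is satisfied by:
  {g: True}


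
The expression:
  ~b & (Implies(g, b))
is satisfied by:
  {g: False, b: False}


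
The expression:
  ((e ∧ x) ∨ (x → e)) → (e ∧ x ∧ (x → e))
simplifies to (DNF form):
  x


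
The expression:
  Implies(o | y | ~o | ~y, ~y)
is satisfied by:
  {y: False}


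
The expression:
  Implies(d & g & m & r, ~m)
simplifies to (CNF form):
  ~d | ~g | ~m | ~r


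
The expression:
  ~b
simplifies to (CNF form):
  ~b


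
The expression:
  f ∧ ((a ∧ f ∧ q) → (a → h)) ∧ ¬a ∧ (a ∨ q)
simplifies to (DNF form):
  f ∧ q ∧ ¬a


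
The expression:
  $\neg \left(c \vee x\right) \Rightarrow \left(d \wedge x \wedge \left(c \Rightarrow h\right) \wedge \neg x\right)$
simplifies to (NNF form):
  $c \vee x$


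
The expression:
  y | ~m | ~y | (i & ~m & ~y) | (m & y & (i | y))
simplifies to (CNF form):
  True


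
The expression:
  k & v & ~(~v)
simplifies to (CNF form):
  k & v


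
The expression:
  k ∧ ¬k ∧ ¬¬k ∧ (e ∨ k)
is never true.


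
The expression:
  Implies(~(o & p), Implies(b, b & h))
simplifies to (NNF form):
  h | ~b | (o & p)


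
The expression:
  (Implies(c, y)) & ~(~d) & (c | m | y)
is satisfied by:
  {y: True, m: True, d: True, c: False}
  {y: True, d: True, c: False, m: False}
  {y: True, m: True, d: True, c: True}
  {y: True, d: True, c: True, m: False}
  {d: True, m: True, c: False, y: False}


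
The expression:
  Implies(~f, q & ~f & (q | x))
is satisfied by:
  {q: True, f: True}
  {q: True, f: False}
  {f: True, q: False}


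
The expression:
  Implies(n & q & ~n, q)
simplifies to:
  True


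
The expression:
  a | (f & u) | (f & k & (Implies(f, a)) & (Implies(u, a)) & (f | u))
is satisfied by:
  {a: True, u: True, f: True}
  {a: True, u: True, f: False}
  {a: True, f: True, u: False}
  {a: True, f: False, u: False}
  {u: True, f: True, a: False}


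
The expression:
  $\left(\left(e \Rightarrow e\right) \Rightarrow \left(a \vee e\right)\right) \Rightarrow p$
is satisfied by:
  {p: True, a: False, e: False}
  {p: True, e: True, a: False}
  {p: True, a: True, e: False}
  {p: True, e: True, a: True}
  {e: False, a: False, p: False}


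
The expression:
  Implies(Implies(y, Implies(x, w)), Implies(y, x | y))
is always true.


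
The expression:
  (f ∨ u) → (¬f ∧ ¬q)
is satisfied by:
  {u: False, f: False, q: False}
  {q: True, u: False, f: False}
  {u: True, q: False, f: False}


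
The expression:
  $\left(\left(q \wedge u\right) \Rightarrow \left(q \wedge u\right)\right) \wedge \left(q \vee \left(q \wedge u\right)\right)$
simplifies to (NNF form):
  $q$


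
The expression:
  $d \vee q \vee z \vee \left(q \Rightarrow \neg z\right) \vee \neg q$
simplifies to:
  $\text{True}$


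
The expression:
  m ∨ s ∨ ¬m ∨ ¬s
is always true.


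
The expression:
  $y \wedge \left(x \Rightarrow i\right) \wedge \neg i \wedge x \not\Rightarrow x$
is never true.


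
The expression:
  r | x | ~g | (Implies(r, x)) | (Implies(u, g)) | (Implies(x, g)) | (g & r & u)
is always true.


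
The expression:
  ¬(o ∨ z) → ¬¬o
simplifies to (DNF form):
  o ∨ z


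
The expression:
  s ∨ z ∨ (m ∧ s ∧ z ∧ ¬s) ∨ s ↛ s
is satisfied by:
  {z: True, s: True}
  {z: True, s: False}
  {s: True, z: False}


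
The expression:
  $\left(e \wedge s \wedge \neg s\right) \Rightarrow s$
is always true.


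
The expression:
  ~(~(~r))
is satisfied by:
  {r: False}


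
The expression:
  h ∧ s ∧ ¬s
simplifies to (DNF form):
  False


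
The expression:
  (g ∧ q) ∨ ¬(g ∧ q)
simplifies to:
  True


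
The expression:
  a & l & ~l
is never true.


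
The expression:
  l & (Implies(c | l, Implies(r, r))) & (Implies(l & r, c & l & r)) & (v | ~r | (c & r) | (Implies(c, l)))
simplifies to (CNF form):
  l & (c | ~r)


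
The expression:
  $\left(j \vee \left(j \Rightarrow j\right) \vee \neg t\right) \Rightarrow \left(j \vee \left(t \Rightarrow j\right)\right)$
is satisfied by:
  {j: True, t: False}
  {t: False, j: False}
  {t: True, j: True}


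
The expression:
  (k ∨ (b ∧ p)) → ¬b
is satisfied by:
  {k: False, b: False, p: False}
  {p: True, k: False, b: False}
  {k: True, p: False, b: False}
  {p: True, k: True, b: False}
  {b: True, p: False, k: False}


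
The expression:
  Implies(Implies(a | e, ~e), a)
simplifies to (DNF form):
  a | e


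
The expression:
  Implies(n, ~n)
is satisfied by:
  {n: False}


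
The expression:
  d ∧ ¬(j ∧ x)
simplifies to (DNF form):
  (d ∧ ¬j) ∨ (d ∧ ¬x)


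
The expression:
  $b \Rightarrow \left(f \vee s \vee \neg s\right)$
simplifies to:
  $\text{True}$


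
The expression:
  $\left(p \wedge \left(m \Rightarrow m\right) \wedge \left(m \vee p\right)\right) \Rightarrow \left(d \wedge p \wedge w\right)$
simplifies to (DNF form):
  $\left(d \wedge w\right) \vee \neg p$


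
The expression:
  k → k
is always true.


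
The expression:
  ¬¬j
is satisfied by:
  {j: True}


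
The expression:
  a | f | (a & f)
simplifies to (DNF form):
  a | f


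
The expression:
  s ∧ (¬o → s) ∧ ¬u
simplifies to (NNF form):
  s ∧ ¬u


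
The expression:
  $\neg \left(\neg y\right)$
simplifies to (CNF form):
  $y$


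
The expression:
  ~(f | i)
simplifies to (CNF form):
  ~f & ~i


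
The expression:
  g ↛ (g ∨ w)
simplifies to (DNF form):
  False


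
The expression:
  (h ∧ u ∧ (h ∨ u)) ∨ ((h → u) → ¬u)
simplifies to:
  h ∨ ¬u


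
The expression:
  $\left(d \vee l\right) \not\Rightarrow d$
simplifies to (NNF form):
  $l \wedge \neg d$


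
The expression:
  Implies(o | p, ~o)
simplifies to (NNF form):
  ~o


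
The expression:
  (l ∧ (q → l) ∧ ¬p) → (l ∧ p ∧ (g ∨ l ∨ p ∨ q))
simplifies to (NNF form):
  p ∨ ¬l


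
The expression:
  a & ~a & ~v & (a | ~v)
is never true.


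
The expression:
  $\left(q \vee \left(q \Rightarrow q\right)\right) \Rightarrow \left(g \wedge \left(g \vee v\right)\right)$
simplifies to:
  $g$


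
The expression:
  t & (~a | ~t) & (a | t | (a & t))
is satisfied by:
  {t: True, a: False}


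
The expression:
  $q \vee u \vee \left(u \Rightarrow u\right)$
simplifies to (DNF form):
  $\text{True}$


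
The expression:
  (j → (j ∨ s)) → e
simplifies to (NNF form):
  e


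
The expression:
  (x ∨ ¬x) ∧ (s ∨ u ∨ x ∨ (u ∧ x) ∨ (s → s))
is always true.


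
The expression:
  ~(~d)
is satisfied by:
  {d: True}


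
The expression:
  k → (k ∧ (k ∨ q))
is always true.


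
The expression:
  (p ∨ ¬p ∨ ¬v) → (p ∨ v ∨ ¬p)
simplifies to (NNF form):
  True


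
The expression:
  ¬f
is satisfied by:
  {f: False}


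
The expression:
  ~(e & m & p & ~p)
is always true.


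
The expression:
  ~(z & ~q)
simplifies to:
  q | ~z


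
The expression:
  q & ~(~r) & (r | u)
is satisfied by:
  {r: True, q: True}


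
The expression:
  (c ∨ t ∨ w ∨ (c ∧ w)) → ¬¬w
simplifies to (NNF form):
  w ∨ (¬c ∧ ¬t)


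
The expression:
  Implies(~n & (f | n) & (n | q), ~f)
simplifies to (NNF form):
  n | ~f | ~q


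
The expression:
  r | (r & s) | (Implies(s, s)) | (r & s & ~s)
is always true.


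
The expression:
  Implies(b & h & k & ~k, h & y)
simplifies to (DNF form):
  True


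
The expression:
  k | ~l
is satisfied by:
  {k: True, l: False}
  {l: False, k: False}
  {l: True, k: True}


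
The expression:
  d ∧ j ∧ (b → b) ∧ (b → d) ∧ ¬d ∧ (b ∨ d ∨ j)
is never true.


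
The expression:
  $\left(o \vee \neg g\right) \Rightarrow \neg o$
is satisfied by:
  {o: False}


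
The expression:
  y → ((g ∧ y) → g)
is always true.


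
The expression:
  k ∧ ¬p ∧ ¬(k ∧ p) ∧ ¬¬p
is never true.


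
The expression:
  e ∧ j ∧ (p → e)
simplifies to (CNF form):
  e ∧ j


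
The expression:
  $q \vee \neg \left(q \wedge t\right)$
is always true.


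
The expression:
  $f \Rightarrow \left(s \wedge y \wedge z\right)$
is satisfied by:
  {y: True, s: True, z: True, f: False}
  {y: True, s: True, z: False, f: False}
  {y: True, z: True, s: False, f: False}
  {y: True, z: False, s: False, f: False}
  {s: True, z: True, y: False, f: False}
  {s: True, z: False, y: False, f: False}
  {z: True, y: False, s: False, f: False}
  {z: False, y: False, s: False, f: False}
  {f: True, y: True, s: True, z: True}


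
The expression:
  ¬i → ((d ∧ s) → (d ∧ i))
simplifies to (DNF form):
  i ∨ ¬d ∨ ¬s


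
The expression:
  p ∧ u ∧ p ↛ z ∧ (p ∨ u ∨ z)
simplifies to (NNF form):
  p ∧ u ∧ ¬z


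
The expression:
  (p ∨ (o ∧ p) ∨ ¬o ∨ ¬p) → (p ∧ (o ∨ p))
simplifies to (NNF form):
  p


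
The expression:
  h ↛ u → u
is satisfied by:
  {u: True, h: False}
  {h: False, u: False}
  {h: True, u: True}


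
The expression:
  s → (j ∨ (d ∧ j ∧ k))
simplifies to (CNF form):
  j ∨ ¬s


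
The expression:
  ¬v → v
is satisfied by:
  {v: True}


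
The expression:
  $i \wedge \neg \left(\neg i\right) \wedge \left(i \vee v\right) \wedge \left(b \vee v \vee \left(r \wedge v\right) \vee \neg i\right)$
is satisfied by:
  {i: True, b: True, v: True}
  {i: True, b: True, v: False}
  {i: True, v: True, b: False}


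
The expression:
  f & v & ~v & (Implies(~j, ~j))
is never true.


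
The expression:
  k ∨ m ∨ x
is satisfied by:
  {x: True, k: True, m: True}
  {x: True, k: True, m: False}
  {x: True, m: True, k: False}
  {x: True, m: False, k: False}
  {k: True, m: True, x: False}
  {k: True, m: False, x: False}
  {m: True, k: False, x: False}


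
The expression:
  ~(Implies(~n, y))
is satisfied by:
  {n: False, y: False}


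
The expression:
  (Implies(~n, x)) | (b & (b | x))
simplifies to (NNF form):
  b | n | x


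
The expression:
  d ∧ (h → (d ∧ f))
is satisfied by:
  {f: True, d: True, h: False}
  {d: True, h: False, f: False}
  {h: True, f: True, d: True}


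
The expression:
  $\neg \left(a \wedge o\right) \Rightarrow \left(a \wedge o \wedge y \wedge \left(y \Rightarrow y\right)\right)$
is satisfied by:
  {a: True, o: True}


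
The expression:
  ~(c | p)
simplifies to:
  ~c & ~p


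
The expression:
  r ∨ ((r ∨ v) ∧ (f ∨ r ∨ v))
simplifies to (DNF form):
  r ∨ v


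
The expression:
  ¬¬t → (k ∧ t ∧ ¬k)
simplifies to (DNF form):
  ¬t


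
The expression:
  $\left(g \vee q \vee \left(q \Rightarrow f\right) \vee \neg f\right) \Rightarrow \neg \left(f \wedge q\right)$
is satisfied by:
  {q: False, f: False}
  {f: True, q: False}
  {q: True, f: False}


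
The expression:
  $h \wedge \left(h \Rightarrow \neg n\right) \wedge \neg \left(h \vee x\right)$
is never true.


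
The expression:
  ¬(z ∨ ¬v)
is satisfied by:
  {v: True, z: False}


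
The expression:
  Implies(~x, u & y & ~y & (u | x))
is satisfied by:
  {x: True}


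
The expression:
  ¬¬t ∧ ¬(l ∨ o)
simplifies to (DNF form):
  t ∧ ¬l ∧ ¬o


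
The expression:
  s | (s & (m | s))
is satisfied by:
  {s: True}


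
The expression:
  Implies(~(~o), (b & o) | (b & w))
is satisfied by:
  {b: True, o: False}
  {o: False, b: False}
  {o: True, b: True}


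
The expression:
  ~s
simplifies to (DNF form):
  ~s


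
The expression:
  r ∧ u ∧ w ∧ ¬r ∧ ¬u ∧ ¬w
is never true.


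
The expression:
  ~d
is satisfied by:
  {d: False}


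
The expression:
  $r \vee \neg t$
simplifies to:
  $r \vee \neg t$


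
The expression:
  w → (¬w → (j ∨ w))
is always true.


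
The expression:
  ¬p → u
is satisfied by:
  {u: True, p: True}
  {u: True, p: False}
  {p: True, u: False}


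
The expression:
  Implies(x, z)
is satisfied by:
  {z: True, x: False}
  {x: False, z: False}
  {x: True, z: True}


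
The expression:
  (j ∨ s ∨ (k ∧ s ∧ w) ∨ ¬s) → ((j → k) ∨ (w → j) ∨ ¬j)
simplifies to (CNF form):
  True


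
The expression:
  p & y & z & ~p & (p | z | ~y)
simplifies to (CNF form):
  False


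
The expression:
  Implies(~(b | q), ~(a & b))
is always true.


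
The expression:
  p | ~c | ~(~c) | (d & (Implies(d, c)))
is always true.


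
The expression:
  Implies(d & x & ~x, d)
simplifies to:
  True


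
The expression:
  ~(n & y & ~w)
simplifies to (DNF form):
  w | ~n | ~y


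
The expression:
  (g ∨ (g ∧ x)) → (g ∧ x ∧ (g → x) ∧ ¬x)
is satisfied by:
  {g: False}


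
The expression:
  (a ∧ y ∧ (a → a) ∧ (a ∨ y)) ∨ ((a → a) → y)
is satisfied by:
  {y: True}


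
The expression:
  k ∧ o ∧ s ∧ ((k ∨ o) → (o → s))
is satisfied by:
  {s: True, o: True, k: True}


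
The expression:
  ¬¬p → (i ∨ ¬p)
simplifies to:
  i ∨ ¬p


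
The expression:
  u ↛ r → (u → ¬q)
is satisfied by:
  {r: True, u: False, q: False}
  {u: False, q: False, r: False}
  {r: True, q: True, u: False}
  {q: True, u: False, r: False}
  {r: True, u: True, q: False}
  {u: True, r: False, q: False}
  {r: True, q: True, u: True}


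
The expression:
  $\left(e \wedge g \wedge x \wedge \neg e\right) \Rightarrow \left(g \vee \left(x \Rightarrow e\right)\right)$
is always true.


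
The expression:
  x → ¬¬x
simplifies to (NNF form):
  True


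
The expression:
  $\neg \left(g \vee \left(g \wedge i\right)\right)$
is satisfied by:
  {g: False}


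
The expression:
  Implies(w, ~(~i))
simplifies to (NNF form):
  i | ~w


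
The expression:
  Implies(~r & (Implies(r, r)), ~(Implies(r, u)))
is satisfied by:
  {r: True}


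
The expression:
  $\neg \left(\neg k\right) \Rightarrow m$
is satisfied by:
  {m: True, k: False}
  {k: False, m: False}
  {k: True, m: True}


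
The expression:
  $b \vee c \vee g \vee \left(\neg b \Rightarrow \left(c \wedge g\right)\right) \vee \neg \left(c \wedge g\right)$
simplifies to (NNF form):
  $\text{True}$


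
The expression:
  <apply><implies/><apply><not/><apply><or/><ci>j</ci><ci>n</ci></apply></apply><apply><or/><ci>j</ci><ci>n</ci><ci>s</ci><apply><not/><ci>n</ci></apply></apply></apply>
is always true.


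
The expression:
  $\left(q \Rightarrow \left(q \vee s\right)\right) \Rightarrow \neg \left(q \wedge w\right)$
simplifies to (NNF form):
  $\neg q \vee \neg w$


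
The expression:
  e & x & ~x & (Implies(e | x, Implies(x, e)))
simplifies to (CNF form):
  False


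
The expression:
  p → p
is always true.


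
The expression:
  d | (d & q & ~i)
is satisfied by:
  {d: True}


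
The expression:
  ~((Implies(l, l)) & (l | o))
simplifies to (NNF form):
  ~l & ~o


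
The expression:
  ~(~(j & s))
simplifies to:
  j & s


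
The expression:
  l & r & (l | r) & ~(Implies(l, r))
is never true.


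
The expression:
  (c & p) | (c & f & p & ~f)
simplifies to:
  c & p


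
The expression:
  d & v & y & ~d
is never true.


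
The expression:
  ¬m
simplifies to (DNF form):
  ¬m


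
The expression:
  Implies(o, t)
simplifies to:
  t | ~o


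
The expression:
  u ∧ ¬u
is never true.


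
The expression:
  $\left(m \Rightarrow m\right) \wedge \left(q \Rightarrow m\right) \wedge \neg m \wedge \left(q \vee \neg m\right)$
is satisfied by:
  {q: False, m: False}


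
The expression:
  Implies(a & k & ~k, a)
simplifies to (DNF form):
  True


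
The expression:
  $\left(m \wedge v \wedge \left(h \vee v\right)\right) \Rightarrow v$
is always true.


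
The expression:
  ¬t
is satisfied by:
  {t: False}


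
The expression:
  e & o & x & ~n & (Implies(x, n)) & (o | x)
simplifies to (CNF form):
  False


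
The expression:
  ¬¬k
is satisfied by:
  {k: True}


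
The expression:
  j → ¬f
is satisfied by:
  {j: False, f: False}
  {f: True, j: False}
  {j: True, f: False}


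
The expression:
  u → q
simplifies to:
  q ∨ ¬u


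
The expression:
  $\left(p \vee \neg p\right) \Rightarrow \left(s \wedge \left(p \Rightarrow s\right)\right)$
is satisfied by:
  {s: True}


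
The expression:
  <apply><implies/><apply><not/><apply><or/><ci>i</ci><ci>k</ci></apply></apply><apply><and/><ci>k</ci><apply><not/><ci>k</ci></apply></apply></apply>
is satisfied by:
  {i: True, k: True}
  {i: True, k: False}
  {k: True, i: False}


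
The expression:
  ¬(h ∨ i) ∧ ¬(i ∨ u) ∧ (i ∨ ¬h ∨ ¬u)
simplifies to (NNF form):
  ¬h ∧ ¬i ∧ ¬u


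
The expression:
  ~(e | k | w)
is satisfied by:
  {e: False, w: False, k: False}


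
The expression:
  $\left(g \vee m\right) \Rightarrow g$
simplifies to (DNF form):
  $g \vee \neg m$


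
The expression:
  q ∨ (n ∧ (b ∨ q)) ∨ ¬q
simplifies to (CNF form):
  True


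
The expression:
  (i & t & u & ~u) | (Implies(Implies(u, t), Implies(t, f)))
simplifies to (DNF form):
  f | ~t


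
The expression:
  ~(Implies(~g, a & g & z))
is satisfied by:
  {g: False}


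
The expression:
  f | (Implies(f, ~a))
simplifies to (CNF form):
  True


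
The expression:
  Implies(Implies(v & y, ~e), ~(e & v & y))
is always true.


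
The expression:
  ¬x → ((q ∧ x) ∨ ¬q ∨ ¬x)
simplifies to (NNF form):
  True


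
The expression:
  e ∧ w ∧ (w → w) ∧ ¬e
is never true.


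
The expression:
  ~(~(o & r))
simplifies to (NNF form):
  o & r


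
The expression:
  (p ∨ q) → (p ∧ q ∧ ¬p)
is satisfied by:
  {q: False, p: False}


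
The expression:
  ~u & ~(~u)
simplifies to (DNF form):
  False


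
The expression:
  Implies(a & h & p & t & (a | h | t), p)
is always true.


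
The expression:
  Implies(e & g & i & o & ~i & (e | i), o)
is always true.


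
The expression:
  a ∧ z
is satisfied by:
  {a: True, z: True}


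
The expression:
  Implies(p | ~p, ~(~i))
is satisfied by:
  {i: True}


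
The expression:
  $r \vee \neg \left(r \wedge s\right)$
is always true.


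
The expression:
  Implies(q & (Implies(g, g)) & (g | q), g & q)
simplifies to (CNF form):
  g | ~q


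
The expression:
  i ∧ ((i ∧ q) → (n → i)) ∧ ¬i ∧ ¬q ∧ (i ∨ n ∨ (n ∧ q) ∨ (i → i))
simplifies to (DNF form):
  False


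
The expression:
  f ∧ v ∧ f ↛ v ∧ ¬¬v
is never true.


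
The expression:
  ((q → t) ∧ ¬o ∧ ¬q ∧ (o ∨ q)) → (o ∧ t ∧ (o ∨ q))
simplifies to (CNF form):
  True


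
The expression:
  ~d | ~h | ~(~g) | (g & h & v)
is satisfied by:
  {g: True, h: False, d: False}
  {h: False, d: False, g: False}
  {d: True, g: True, h: False}
  {d: True, h: False, g: False}
  {g: True, h: True, d: False}
  {h: True, g: False, d: False}
  {d: True, h: True, g: True}


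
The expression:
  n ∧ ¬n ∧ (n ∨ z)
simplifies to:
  False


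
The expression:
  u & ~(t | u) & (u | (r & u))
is never true.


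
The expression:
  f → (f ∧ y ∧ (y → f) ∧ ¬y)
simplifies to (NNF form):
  ¬f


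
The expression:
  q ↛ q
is never true.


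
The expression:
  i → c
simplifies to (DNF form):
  c ∨ ¬i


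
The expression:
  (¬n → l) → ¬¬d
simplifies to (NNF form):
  d ∨ (¬l ∧ ¬n)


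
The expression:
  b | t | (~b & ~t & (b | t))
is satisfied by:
  {b: True, t: True}
  {b: True, t: False}
  {t: True, b: False}


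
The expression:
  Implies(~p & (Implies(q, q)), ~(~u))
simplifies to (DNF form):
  p | u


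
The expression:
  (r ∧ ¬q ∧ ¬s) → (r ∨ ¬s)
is always true.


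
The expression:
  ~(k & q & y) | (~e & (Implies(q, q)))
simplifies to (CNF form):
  ~e | ~k | ~q | ~y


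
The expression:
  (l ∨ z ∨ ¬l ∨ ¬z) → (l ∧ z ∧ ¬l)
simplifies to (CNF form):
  False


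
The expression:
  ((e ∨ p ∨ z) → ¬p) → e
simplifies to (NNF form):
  e ∨ p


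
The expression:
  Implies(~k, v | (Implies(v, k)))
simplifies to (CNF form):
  True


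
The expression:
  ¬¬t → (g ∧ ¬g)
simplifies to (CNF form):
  ¬t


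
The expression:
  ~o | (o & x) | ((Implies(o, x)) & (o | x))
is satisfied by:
  {x: True, o: False}
  {o: False, x: False}
  {o: True, x: True}


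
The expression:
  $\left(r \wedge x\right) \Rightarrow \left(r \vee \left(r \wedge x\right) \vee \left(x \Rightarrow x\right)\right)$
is always true.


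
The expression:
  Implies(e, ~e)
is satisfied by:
  {e: False}


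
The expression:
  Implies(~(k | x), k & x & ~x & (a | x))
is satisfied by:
  {x: True, k: True}
  {x: True, k: False}
  {k: True, x: False}


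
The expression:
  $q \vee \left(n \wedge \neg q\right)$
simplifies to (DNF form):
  $n \vee q$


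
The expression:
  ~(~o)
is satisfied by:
  {o: True}


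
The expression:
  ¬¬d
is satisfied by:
  {d: True}


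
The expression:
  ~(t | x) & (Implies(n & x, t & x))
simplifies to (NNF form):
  ~t & ~x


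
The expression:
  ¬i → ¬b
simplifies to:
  i ∨ ¬b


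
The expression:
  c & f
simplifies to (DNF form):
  c & f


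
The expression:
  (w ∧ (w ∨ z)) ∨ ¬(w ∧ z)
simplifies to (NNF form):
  True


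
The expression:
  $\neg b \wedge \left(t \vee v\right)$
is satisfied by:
  {t: True, v: True, b: False}
  {t: True, v: False, b: False}
  {v: True, t: False, b: False}


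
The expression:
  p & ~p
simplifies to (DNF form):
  False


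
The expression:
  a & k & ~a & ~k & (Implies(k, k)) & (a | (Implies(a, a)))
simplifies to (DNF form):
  False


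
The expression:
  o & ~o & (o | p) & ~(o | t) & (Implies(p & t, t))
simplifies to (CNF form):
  False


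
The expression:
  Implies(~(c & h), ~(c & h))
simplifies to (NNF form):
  True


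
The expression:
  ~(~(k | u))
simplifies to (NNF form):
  k | u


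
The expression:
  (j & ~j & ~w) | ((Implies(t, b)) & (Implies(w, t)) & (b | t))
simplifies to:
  b & (t | ~w)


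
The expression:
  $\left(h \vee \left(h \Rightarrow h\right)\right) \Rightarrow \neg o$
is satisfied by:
  {o: False}


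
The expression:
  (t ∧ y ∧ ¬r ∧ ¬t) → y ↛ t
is always true.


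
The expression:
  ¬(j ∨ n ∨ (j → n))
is never true.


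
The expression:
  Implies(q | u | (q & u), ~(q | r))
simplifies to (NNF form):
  ~q & (~r | ~u)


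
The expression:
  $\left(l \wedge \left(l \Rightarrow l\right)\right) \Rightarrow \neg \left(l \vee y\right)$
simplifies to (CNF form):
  $\neg l$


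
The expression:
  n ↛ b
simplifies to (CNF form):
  n ∧ ¬b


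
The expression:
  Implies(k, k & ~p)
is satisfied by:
  {p: False, k: False}
  {k: True, p: False}
  {p: True, k: False}


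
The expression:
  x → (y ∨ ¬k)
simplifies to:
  y ∨ ¬k ∨ ¬x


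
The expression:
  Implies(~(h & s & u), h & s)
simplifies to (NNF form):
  h & s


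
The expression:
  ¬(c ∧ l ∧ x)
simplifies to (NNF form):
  ¬c ∨ ¬l ∨ ¬x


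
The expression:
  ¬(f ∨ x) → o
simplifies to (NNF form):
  f ∨ o ∨ x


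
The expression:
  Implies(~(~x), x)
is always true.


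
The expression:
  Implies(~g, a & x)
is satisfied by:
  {x: True, g: True, a: True}
  {x: True, g: True, a: False}
  {g: True, a: True, x: False}
  {g: True, a: False, x: False}
  {x: True, a: True, g: False}


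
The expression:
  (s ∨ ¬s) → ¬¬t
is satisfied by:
  {t: True}


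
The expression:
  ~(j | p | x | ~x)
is never true.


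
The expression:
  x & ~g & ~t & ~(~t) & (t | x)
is never true.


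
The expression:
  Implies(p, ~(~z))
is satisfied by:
  {z: True, p: False}
  {p: False, z: False}
  {p: True, z: True}


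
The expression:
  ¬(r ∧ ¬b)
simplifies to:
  b ∨ ¬r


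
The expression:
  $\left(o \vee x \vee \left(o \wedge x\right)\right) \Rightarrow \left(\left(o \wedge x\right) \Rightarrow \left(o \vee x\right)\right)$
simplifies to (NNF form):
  $\text{True}$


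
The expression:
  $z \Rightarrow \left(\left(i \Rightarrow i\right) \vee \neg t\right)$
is always true.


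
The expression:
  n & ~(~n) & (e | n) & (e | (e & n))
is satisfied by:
  {e: True, n: True}


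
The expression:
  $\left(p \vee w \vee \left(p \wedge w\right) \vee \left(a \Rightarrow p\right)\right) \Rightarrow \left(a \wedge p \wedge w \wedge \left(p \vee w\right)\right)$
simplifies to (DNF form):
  $\left(a \wedge p \wedge w\right) \vee \left(a \wedge p \wedge \neg p\right) \vee \left(a \wedge w \wedge \neg w\right) \vee \left(a \wedge \neg p \wedge \neg w\right)$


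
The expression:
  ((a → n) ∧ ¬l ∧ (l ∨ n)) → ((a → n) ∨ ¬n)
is always true.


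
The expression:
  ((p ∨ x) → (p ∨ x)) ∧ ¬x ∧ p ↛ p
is never true.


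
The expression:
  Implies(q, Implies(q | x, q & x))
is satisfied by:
  {x: True, q: False}
  {q: False, x: False}
  {q: True, x: True}


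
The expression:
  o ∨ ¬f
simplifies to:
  o ∨ ¬f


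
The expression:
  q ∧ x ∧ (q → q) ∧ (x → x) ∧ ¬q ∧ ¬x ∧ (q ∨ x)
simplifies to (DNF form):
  False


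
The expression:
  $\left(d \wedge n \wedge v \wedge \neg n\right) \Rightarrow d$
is always true.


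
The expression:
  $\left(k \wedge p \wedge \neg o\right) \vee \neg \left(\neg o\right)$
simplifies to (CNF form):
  $\left(k \vee o\right) \wedge \left(o \vee p\right)$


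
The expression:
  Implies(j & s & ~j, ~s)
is always true.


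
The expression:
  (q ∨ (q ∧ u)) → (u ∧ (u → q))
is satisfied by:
  {u: True, q: False}
  {q: False, u: False}
  {q: True, u: True}


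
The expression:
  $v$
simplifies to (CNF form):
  $v$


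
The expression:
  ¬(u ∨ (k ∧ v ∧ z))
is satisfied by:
  {u: False, k: False, z: False, v: False}
  {v: True, u: False, k: False, z: False}
  {z: True, u: False, k: False, v: False}
  {v: True, z: True, u: False, k: False}
  {k: True, v: False, u: False, z: False}
  {v: True, k: True, u: False, z: False}
  {z: True, k: True, v: False, u: False}


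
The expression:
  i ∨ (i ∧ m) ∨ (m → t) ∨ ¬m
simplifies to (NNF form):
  i ∨ t ∨ ¬m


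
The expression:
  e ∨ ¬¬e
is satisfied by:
  {e: True}


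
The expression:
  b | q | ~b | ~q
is always true.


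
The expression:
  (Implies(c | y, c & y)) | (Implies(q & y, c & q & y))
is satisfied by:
  {c: True, q: False, y: False}
  {q: False, y: False, c: False}
  {c: True, y: True, q: False}
  {y: True, q: False, c: False}
  {c: True, q: True, y: False}
  {q: True, c: False, y: False}
  {c: True, y: True, q: True}


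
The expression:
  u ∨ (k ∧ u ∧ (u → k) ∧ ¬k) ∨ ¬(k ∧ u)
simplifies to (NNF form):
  True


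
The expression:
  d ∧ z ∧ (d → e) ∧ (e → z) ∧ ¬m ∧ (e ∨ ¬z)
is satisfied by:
  {z: True, e: True, d: True, m: False}


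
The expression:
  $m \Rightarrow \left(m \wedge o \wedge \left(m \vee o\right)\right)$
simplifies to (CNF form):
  $o \vee \neg m$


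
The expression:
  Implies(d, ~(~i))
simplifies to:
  i | ~d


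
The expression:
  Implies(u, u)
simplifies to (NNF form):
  True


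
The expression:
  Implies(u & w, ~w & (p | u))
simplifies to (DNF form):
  ~u | ~w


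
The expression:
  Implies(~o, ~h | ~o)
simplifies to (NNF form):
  True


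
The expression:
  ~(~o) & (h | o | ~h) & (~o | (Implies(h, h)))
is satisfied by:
  {o: True}


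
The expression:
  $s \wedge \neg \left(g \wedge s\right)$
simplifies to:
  $s \wedge \neg g$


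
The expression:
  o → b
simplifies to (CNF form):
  b ∨ ¬o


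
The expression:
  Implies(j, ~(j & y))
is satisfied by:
  {y: False, j: False}
  {j: True, y: False}
  {y: True, j: False}


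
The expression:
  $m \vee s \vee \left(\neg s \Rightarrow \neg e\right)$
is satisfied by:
  {s: True, m: True, e: False}
  {s: True, e: False, m: False}
  {m: True, e: False, s: False}
  {m: False, e: False, s: False}
  {s: True, m: True, e: True}
  {s: True, e: True, m: False}
  {m: True, e: True, s: False}


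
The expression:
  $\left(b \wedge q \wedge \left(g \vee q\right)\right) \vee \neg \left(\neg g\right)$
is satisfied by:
  {b: True, g: True, q: True}
  {b: True, g: True, q: False}
  {g: True, q: True, b: False}
  {g: True, q: False, b: False}
  {b: True, q: True, g: False}


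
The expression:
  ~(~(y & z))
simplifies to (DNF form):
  y & z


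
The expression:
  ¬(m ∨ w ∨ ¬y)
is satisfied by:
  {y: True, w: False, m: False}


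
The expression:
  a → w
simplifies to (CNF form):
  w ∨ ¬a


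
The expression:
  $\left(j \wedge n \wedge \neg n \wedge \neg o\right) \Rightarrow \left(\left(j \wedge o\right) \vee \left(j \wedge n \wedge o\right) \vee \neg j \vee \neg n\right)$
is always true.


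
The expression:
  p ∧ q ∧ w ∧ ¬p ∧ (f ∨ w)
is never true.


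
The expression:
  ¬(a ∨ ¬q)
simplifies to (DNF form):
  q ∧ ¬a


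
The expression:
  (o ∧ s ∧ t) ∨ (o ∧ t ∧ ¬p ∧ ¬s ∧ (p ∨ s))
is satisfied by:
  {t: True, s: True, o: True}


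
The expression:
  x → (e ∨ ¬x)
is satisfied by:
  {e: True, x: False}
  {x: False, e: False}
  {x: True, e: True}


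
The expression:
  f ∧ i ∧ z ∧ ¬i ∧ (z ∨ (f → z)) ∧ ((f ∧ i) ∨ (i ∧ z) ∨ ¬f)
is never true.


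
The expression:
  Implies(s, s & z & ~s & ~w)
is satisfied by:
  {s: False}


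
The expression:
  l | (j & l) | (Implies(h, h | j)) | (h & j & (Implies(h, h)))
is always true.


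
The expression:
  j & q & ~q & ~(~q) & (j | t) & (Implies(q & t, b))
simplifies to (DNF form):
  False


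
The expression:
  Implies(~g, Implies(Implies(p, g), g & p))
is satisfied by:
  {g: True, p: True}
  {g: True, p: False}
  {p: True, g: False}


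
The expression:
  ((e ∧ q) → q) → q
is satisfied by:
  {q: True}


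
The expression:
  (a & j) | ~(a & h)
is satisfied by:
  {j: True, a: False, h: False}
  {j: False, a: False, h: False}
  {h: True, j: True, a: False}
  {h: True, j: False, a: False}
  {a: True, j: True, h: False}
  {a: True, j: False, h: False}
  {a: True, h: True, j: True}
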